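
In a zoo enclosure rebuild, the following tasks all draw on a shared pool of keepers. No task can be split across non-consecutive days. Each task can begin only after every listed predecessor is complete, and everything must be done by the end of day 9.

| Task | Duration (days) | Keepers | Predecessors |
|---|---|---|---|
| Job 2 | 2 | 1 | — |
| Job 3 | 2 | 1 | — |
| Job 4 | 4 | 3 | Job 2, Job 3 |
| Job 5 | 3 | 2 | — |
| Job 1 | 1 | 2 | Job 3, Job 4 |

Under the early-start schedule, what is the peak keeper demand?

5

Early-start schedule: Job 2@1, Job 3@1, Job 4@3, Job 5@1, Job 1@7.
Load per day: day 1: 4, day 2: 4, day 3: 5, day 4: 3, day 5: 3, day 6: 3, day 7: 2, day 8: 0, day 9: 0.
Peak is 5.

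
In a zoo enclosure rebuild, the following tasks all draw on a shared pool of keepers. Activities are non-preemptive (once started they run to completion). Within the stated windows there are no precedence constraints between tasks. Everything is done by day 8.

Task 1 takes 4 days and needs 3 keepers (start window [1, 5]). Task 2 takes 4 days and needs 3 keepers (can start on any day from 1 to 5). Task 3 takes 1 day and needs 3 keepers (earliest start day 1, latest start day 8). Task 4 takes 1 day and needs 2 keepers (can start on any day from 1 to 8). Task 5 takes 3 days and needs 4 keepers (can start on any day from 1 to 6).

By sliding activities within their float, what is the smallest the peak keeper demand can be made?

6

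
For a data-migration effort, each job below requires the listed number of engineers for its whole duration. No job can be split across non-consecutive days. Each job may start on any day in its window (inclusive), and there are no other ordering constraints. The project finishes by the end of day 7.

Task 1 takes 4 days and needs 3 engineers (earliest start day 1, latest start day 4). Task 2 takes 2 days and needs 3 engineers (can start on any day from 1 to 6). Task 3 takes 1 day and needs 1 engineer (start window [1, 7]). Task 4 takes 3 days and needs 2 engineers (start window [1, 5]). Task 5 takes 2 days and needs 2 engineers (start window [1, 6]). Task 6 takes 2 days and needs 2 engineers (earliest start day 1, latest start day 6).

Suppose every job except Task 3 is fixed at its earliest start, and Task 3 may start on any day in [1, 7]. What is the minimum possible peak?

Task 3@1: d1:13  d2:12  d3:5  d4:3  d5:0  d6:0  d7:0 → peak 13
Task 3@2: d1:12  d2:13  d3:5  d4:3  d5:0  d6:0  d7:0 → peak 13
Task 3@3: d1:12  d2:12  d3:6  d4:3  d5:0  d6:0  d7:0 → peak 12
Task 3@4: d1:12  d2:12  d3:5  d4:4  d5:0  d6:0  d7:0 → peak 12
Task 3@5: d1:12  d2:12  d3:5  d4:3  d5:1  d6:0  d7:0 → peak 12
Task 3@6: d1:12  d2:12  d3:5  d4:3  d5:0  d6:1  d7:0 → peak 12
Task 3@7: d1:12  d2:12  d3:5  d4:3  d5:0  d6:0  d7:1 → peak 12
Best is Task 3@3, peak 12.

12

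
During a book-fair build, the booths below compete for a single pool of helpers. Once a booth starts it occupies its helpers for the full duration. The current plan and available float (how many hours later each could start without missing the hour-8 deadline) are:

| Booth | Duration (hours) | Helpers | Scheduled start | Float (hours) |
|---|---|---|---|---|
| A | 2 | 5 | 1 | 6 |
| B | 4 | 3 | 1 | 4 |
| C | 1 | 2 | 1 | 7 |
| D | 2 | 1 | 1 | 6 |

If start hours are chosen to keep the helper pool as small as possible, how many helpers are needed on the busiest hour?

5

Early-start (A@1, B@1, C@1, D@1) gives peak 11: h1:11  h2:9  h3:3  h4:3  h5:0  h6:0  h7:0  h8:0.
Shift B→3, C→3, D→4.
Schedule A@1, B@3, C@3, D@4: h1:5  h2:5  h3:5  h4:4  h5:4  h6:3  h7:0  h8:0 — peak 5.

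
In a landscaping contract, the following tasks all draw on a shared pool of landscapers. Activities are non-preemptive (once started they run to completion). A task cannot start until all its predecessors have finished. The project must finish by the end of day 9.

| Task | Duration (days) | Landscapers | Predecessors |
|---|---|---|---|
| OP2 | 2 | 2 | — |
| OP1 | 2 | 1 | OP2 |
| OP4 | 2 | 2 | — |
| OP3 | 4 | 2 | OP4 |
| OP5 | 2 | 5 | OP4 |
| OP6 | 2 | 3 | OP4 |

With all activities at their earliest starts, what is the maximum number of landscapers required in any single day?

Early-start schedule: OP2@1, OP1@3, OP4@1, OP3@3, OP5@3, OP6@3.
Load per day: day 1: 4, day 2: 4, day 3: 11, day 4: 11, day 5: 2, day 6: 2, day 7: 0, day 8: 0, day 9: 0.
Peak is 11.

11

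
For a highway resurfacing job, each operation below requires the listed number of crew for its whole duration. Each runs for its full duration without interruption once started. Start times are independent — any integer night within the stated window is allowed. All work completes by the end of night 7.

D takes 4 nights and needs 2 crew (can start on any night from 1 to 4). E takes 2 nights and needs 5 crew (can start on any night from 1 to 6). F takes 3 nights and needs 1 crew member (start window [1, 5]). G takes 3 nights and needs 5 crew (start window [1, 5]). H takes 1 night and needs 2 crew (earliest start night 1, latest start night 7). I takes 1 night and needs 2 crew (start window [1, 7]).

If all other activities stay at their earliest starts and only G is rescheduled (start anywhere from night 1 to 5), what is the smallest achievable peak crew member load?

G@1: n1:17  n2:13  n3:8  n4:2  n5:0  n6:0  n7:0 → peak 17
G@2: n1:12  n2:13  n3:8  n4:7  n5:0  n6:0  n7:0 → peak 13
G@3: n1:12  n2:8  n3:8  n4:7  n5:5  n6:0  n7:0 → peak 12
G@4: n1:12  n2:8  n3:3  n4:7  n5:5  n6:5  n7:0 → peak 12
G@5: n1:12  n2:8  n3:3  n4:2  n5:5  n6:5  n7:5 → peak 12
Best is G@3, peak 12.

12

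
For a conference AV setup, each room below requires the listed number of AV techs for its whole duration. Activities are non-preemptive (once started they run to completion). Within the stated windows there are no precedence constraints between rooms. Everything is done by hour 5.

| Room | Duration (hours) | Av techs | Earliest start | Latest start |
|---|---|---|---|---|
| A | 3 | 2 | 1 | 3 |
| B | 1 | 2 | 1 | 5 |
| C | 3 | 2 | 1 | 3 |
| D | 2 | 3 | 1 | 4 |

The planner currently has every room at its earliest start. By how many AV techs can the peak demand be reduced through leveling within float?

Early-start peak: h1:9  h2:7  h3:4  h4:0  h5:0 ⇒ 9.
Leveled (A@1, B@1, C@2, D@4): h1:4  h2:4  h3:4  h4:5  h5:3 ⇒ 5.
Reduction 9 − 5 = 4.

4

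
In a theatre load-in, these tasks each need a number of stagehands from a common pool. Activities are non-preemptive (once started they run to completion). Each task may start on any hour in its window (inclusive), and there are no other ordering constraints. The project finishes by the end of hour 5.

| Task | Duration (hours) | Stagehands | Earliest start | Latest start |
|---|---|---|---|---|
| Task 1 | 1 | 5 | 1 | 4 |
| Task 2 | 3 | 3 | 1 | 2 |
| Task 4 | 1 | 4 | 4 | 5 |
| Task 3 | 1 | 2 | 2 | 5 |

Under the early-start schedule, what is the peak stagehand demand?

8

Early-start schedule: Task 1@1, Task 2@1, Task 4@4, Task 3@2.
Load per hour: hour 1: 8, hour 2: 5, hour 3: 3, hour 4: 4, hour 5: 0.
Peak is 8.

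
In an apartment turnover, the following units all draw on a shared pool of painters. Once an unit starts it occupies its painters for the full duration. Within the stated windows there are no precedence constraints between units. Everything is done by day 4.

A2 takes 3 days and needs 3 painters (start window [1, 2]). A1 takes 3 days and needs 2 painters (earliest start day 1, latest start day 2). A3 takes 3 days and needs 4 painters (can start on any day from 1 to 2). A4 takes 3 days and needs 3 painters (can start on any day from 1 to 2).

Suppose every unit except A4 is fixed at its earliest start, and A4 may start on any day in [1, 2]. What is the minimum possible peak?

12

A4@1: d1:12  d2:12  d3:12  d4:0 → peak 12
A4@2: d1:9  d2:12  d3:12  d4:3 → peak 12
Best is A4@1, peak 12.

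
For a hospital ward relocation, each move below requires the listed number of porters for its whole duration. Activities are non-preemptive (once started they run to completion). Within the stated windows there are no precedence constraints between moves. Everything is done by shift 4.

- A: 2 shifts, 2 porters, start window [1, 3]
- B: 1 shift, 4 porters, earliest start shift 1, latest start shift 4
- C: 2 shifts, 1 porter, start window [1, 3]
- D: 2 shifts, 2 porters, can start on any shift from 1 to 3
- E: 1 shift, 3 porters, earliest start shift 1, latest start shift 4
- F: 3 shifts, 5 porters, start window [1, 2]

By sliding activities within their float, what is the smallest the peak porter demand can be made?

Early-start (A@1, B@1, C@1, D@1, E@1, F@1) gives peak 17: s1:17  s2:10  s3:5  s4:0.
Shift C→2, D→3, F→2.
Schedule A@1, B@1, C@2, D@3, E@1, F@2: s1:9  s2:8  s3:8  s4:7 — peak 9.

9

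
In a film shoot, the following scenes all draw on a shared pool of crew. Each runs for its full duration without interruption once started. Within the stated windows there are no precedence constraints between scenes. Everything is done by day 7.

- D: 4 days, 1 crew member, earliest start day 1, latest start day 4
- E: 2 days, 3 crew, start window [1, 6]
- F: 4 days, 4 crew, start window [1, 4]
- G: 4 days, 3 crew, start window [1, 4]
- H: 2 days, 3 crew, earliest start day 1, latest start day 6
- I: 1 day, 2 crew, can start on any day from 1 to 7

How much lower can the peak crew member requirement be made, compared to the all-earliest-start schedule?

8

Early-start peak: d1:16  d2:14  d3:8  d4:8  d5:0  d6:0  d7:0 ⇒ 16.
Leveled (D@1, E@1, F@1, G@3, H@5, I@5): d1:8  d2:8  d3:8  d4:8  d5:8  d6:6  d7:0 ⇒ 8.
Reduction 16 − 8 = 8.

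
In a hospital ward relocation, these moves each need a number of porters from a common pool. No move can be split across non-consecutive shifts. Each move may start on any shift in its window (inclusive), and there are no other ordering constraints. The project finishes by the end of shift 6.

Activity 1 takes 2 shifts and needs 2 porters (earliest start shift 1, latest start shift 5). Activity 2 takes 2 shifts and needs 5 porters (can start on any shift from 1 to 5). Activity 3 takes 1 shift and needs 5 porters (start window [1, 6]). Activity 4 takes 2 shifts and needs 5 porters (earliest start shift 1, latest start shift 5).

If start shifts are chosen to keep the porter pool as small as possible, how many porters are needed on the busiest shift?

7

Early-start (Activity 1@1, Activity 2@1, Activity 3@1, Activity 4@1) gives peak 17: s1:17  s2:12  s3:0  s4:0  s5:0  s6:0.
Shift Activity 3→3, Activity 4→4.
Schedule Activity 1@1, Activity 2@1, Activity 3@3, Activity 4@4: s1:7  s2:7  s3:5  s4:5  s5:5  s6:0 — peak 7.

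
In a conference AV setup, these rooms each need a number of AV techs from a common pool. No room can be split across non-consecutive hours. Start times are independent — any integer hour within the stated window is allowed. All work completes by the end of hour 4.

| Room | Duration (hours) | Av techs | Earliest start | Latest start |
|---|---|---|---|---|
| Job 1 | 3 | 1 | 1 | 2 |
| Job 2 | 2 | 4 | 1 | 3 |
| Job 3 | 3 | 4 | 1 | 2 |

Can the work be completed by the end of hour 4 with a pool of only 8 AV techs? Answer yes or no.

The minimum achievable peak is 9; 8 < 9, so no feasible schedule stays within the cap.

no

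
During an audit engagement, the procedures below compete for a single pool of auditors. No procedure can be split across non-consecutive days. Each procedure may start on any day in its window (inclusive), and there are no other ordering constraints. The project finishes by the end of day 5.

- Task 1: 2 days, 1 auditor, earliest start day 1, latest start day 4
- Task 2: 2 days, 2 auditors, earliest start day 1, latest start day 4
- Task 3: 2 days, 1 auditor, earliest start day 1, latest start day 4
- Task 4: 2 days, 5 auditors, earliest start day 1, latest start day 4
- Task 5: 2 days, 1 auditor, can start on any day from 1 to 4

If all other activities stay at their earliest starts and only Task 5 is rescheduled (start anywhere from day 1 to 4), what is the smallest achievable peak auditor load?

9

Task 5@1: d1:10  d2:10  d3:0  d4:0  d5:0 → peak 10
Task 5@2: d1:9  d2:10  d3:1  d4:0  d5:0 → peak 10
Task 5@3: d1:9  d2:9  d3:1  d4:1  d5:0 → peak 9
Task 5@4: d1:9  d2:9  d3:0  d4:1  d5:1 → peak 9
Best is Task 5@3, peak 9.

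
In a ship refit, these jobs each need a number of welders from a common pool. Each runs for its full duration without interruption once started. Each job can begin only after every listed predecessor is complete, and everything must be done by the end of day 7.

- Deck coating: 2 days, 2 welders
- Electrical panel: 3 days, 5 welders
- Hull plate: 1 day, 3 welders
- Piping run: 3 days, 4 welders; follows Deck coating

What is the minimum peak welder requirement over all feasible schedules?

Early-start (Deck coating@1, Electrical panel@1, Hull plate@1, Piping run@3) gives peak 10: d1:10  d2:7  d3:9  d4:4  d5:4  d6:0  d7:0.
Shift Hull plate→4, Piping run→4.
Schedule Deck coating@1, Electrical panel@1, Hull plate@4, Piping run@4: d1:7  d2:7  d3:5  d4:7  d5:4  d6:4  d7:0 — peak 7.

7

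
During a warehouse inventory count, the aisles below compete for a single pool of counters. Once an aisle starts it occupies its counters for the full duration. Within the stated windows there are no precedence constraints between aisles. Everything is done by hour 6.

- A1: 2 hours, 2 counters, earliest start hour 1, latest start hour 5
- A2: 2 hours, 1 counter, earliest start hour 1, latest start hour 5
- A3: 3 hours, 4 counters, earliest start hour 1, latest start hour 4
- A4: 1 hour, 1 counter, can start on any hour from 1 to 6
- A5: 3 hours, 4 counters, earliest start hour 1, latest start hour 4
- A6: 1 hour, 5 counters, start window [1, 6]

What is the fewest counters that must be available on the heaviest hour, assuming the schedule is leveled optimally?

8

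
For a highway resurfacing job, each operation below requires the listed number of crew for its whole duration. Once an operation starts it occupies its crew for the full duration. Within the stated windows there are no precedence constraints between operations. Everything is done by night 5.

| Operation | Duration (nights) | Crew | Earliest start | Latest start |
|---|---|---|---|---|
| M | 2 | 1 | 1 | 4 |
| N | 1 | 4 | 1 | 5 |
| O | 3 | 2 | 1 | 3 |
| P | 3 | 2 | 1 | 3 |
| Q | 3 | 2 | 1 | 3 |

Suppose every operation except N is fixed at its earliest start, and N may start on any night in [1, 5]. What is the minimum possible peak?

N@1: n1:11  n2:7  n3:6  n4:0  n5:0 → peak 11
N@2: n1:7  n2:11  n3:6  n4:0  n5:0 → peak 11
N@3: n1:7  n2:7  n3:10  n4:0  n5:0 → peak 10
N@4: n1:7  n2:7  n3:6  n4:4  n5:0 → peak 7
N@5: n1:7  n2:7  n3:6  n4:0  n5:4 → peak 7
Best is N@4, peak 7.

7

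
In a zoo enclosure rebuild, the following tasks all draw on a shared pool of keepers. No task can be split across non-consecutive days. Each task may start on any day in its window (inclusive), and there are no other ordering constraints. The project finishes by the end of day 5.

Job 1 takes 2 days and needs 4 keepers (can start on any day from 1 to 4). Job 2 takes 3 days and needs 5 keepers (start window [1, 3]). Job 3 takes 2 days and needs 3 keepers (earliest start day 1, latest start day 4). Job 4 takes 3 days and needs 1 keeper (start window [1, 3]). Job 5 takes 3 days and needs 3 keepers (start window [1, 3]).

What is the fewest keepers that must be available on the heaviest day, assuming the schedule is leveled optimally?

9

Early-start (Job 1@1, Job 2@1, Job 3@1, Job 4@1, Job 5@1) gives peak 16: d1:16  d2:16  d3:9  d4:0  d5:0.
Shift Job 3→4, Job 4→3, Job 5→3.
Schedule Job 1@1, Job 2@1, Job 3@4, Job 4@3, Job 5@3: d1:9  d2:9  d3:9  d4:7  d5:7 — peak 9.
Total keeper-days = 41 over 5 days ⇒ peak ≥ ⌈41/5⌉ = 9, so 9 is optimal.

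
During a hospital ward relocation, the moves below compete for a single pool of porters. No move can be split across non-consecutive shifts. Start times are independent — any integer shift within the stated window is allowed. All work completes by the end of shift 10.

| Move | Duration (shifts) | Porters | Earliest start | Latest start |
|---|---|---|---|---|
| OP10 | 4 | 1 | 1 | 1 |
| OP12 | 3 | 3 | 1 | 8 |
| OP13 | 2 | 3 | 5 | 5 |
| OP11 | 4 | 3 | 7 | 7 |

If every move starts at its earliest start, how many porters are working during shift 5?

3

At early start, shift 5 has: OP13.
Demand: 3 = 3.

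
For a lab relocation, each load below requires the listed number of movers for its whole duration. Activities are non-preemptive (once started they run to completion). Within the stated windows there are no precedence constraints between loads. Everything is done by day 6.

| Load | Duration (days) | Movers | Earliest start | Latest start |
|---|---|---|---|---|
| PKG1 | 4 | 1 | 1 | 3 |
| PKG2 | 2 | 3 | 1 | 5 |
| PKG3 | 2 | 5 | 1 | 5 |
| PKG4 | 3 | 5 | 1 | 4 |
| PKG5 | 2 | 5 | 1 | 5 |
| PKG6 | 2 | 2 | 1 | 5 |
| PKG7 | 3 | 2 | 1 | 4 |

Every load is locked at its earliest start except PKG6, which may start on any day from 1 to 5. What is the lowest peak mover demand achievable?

21

PKG6@1: d1:23  d2:23  d3:8  d4:1  d5:0  d6:0 → peak 23
PKG6@2: d1:21  d2:23  d3:10  d4:1  d5:0  d6:0 → peak 23
PKG6@3: d1:21  d2:21  d3:10  d4:3  d5:0  d6:0 → peak 21
PKG6@4: d1:21  d2:21  d3:8  d4:3  d5:2  d6:0 → peak 21
PKG6@5: d1:21  d2:21  d3:8  d4:1  d5:2  d6:2 → peak 21
Best is PKG6@3, peak 21.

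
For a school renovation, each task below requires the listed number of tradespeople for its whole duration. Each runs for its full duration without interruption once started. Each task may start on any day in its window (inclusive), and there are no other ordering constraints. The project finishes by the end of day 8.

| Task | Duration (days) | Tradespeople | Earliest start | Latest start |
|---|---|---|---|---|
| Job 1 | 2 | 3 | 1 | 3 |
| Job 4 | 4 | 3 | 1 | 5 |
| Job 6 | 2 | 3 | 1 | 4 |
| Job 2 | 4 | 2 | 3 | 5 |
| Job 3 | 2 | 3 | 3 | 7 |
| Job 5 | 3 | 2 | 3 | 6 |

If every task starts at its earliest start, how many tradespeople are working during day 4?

At early start, day 4 has: Job 4, Job 2, Job 3, Job 5.
Demand: 3 + 2 + 3 + 2 = 10.

10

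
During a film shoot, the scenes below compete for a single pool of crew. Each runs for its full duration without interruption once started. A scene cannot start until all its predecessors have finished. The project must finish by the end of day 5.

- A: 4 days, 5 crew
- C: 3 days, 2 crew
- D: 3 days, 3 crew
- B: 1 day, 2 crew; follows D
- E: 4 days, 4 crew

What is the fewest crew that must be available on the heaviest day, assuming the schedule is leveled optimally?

14

Schedule A@1, C@1, D@1, B@4, E@1: d1:14  d2:14  d3:14  d4:11  d5:0 — peak 14.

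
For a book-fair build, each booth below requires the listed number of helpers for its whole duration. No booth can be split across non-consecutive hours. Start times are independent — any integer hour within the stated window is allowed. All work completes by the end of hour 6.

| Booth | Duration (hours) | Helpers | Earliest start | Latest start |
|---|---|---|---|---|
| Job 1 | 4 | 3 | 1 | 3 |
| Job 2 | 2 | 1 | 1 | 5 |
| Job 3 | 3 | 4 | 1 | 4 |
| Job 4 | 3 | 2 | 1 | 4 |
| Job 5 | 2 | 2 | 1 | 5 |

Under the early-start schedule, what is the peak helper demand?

12

Early-start schedule: Job 1@1, Job 2@1, Job 3@1, Job 4@1, Job 5@1.
Load per hour: hour 1: 12, hour 2: 12, hour 3: 9, hour 4: 3, hour 5: 0, hour 6: 0.
Peak is 12.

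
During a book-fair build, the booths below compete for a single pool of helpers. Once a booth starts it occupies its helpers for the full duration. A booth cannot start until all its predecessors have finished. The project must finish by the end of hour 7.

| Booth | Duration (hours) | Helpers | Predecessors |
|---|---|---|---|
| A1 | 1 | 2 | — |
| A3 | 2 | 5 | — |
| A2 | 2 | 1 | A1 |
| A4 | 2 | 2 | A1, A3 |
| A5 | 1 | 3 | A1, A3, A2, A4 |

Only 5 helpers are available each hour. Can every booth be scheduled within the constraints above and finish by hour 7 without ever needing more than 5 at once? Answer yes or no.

Schedule A1@1, A3@2, A2@4, A4@4, A5@6: h1:2  h2:5  h3:5  h4:3  h5:3  h6:3  h7:0 — peak 5 ≤ 5.

yes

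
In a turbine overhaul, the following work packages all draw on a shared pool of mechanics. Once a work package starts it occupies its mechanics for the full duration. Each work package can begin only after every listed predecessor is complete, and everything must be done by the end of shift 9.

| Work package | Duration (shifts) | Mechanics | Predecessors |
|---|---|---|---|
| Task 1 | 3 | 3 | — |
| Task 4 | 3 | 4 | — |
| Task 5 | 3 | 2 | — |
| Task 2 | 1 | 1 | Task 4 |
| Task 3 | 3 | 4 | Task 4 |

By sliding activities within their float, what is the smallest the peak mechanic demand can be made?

5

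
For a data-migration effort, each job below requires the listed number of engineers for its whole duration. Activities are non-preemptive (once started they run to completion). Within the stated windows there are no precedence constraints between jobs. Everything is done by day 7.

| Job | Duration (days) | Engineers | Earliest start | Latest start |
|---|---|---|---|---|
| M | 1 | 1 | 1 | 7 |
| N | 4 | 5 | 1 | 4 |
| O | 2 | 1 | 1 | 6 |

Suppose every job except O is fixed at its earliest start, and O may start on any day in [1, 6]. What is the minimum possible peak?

6

O@1: d1:7  d2:6  d3:5  d4:5  d5:0  d6:0  d7:0 → peak 7
O@2: d1:6  d2:6  d3:6  d4:5  d5:0  d6:0  d7:0 → peak 6
O@3: d1:6  d2:5  d3:6  d4:6  d5:0  d6:0  d7:0 → peak 6
O@4: d1:6  d2:5  d3:5  d4:6  d5:1  d6:0  d7:0 → peak 6
O@5: d1:6  d2:5  d3:5  d4:5  d5:1  d6:1  d7:0 → peak 6
O@6: d1:6  d2:5  d3:5  d4:5  d5:0  d6:1  d7:1 → peak 6
Best is O@2, peak 6.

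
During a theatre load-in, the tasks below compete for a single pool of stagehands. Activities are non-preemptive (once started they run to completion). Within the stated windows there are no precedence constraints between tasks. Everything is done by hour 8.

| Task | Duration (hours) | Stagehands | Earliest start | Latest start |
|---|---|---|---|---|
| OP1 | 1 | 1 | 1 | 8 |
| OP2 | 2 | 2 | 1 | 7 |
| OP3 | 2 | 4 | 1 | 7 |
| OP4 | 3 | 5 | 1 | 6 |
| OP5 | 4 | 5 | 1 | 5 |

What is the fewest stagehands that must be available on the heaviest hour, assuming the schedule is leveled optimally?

9

Early-start (OP1@1, OP2@1, OP3@1, OP4@1, OP5@1) gives peak 17: h1:17  h2:16  h3:10  h4:5  h5:0  h6:0  h7:0  h8:0.
Shift OP3→3, OP5→4.
Schedule OP1@1, OP2@1, OP3@3, OP4@1, OP5@4: h1:8  h2:7  h3:9  h4:9  h5:5  h6:5  h7:5  h8:0 — peak 9.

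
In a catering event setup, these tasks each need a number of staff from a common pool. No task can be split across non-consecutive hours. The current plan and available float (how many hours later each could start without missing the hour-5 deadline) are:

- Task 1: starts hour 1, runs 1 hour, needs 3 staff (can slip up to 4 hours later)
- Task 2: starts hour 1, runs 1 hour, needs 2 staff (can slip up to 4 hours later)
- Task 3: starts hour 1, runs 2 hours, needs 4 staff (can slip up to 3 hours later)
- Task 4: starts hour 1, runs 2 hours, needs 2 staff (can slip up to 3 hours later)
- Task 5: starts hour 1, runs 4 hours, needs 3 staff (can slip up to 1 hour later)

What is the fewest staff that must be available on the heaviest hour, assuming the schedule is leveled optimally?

Early-start (Task 1@1, Task 2@1, Task 3@1, Task 4@1, Task 5@1) gives peak 14: h1:14  h2:9  h3:3  h4:3  h5:0.
Shift Task 3→2, Task 4→4, Task 5→2.
Schedule Task 1@1, Task 2@1, Task 3@2, Task 4@4, Task 5@2: h1:5  h2:7  h3:7  h4:5  h5:5 — peak 7.

7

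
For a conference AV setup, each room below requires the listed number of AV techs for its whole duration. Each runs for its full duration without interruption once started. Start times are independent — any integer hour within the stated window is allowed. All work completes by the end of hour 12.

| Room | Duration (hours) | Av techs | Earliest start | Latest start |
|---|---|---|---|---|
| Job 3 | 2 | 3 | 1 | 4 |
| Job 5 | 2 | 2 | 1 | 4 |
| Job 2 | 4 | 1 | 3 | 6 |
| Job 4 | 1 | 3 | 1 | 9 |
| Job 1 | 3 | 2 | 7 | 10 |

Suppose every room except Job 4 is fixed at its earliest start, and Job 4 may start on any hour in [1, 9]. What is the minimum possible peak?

Job 4@1: h1:8  h2:5  h3:1  h4:1  h5:1  h6:1  h7:2  h8:2  h9:2  h10:0  h11:0  h12:0 → peak 8
Job 4@2: h1:5  h2:8  h3:1  h4:1  h5:1  h6:1  h7:2  h8:2  h9:2  h10:0  h11:0  h12:0 → peak 8
Job 4@3: h1:5  h2:5  h3:4  h4:1  h5:1  h6:1  h7:2  h8:2  h9:2  h10:0  h11:0  h12:0 → peak 5
Job 4@4: h1:5  h2:5  h3:1  h4:4  h5:1  h6:1  h7:2  h8:2  h9:2  h10:0  h11:0  h12:0 → peak 5
Job 4@5: h1:5  h2:5  h3:1  h4:1  h5:4  h6:1  h7:2  h8:2  h9:2  h10:0  h11:0  h12:0 → peak 5
Job 4@6: h1:5  h2:5  h3:1  h4:1  h5:1  h6:4  h7:2  h8:2  h9:2  h10:0  h11:0  h12:0 → peak 5
Job 4@7: h1:5  h2:5  h3:1  h4:1  h5:1  h6:1  h7:5  h8:2  h9:2  h10:0  h11:0  h12:0 → peak 5
Job 4@8: h1:5  h2:5  h3:1  h4:1  h5:1  h6:1  h7:2  h8:5  h9:2  h10:0  h11:0  h12:0 → peak 5
Job 4@9: h1:5  h2:5  h3:1  h4:1  h5:1  h6:1  h7:2  h8:2  h9:5  h10:0  h11:0  h12:0 → peak 5
Best is Job 4@3, peak 5.

5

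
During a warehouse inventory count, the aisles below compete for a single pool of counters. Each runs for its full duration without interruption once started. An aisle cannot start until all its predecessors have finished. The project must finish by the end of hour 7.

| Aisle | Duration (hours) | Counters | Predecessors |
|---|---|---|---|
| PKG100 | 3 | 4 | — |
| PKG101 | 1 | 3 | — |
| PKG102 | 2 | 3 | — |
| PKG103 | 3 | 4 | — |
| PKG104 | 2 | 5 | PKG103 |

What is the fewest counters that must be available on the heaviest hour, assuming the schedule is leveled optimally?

8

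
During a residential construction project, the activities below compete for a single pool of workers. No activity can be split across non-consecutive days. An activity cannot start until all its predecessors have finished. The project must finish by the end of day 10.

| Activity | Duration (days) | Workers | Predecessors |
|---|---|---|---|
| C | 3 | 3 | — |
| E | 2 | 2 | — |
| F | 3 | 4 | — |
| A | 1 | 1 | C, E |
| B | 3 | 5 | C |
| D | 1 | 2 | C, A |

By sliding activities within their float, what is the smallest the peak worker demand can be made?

5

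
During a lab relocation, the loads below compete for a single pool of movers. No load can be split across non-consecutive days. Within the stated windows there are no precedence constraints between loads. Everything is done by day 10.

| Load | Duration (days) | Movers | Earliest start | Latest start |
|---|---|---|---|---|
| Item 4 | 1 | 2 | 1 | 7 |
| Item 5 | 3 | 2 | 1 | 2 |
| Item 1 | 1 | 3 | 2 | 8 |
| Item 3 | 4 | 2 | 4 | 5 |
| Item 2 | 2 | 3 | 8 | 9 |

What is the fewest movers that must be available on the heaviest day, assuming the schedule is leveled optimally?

4

Early-start (Item 4@1, Item 5@1, Item 1@2, Item 3@4, Item 2@8) gives peak 5: d1:4  d2:5  d3:2  d4:2  d5:2  d6:2  d7:2  d8:3  d9:3  d10:0.
Shift Item 1→4, Item 3→5, Item 2→9.
Schedule Item 4@1, Item 5@1, Item 1@4, Item 3@5, Item 2@9: d1:4  d2:2  d3:2  d4:3  d5:2  d6:2  d7:2  d8:2  d9:3  d10:3 — peak 4.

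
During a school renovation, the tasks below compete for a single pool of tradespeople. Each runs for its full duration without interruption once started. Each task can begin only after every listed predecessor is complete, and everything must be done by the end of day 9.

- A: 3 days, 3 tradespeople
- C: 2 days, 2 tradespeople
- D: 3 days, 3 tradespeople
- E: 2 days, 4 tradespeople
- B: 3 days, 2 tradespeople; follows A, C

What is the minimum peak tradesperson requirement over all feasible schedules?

5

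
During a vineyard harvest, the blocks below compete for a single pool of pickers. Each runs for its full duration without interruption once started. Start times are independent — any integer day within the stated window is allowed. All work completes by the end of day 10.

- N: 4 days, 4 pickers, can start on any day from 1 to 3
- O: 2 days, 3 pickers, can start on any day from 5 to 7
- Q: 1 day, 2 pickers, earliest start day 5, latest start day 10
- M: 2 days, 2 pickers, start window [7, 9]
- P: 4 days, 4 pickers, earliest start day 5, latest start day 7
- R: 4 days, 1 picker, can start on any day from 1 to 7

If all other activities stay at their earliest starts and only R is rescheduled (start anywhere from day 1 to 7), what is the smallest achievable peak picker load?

9

R@1: d1:5  d2:5  d3:5  d4:5  d5:9  d6:7  d7:6  d8:6  d9:0  d10:0 → peak 9
R@2: d1:4  d2:5  d3:5  d4:5  d5:10  d6:7  d7:6  d8:6  d9:0  d10:0 → peak 10
R@3: d1:4  d2:4  d3:5  d4:5  d5:10  d6:8  d7:6  d8:6  d9:0  d10:0 → peak 10
R@4: d1:4  d2:4  d3:4  d4:5  d5:10  d6:8  d7:7  d8:6  d9:0  d10:0 → peak 10
R@5: d1:4  d2:4  d3:4  d4:4  d5:10  d6:8  d7:7  d8:7  d9:0  d10:0 → peak 10
R@6: d1:4  d2:4  d3:4  d4:4  d5:9  d6:8  d7:7  d8:7  d9:1  d10:0 → peak 9
R@7: d1:4  d2:4  d3:4  d4:4  d5:9  d6:7  d7:7  d8:7  d9:1  d10:1 → peak 9
Best is R@1, peak 9.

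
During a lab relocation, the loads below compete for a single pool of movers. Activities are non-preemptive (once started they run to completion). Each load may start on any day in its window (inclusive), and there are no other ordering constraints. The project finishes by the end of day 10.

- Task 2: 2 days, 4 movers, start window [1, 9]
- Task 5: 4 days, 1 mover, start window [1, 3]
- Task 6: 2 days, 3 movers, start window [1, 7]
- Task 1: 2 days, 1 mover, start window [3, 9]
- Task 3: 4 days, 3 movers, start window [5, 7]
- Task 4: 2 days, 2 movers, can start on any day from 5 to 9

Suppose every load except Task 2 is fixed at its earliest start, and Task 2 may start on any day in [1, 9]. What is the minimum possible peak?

Task 2@1: d1:8  d2:8  d3:2  d4:2  d5:5  d6:5  d7:3  d8:3  d9:0  d10:0 → peak 8
Task 2@2: d1:4  d2:8  d3:6  d4:2  d5:5  d6:5  d7:3  d8:3  d9:0  d10:0 → peak 8
Task 2@3: d1:4  d2:4  d3:6  d4:6  d5:5  d6:5  d7:3  d8:3  d9:0  d10:0 → peak 6
Task 2@4: d1:4  d2:4  d3:2  d4:6  d5:9  d6:5  d7:3  d8:3  d9:0  d10:0 → peak 9
Task 2@5: d1:4  d2:4  d3:2  d4:2  d5:9  d6:9  d7:3  d8:3  d9:0  d10:0 → peak 9
Task 2@6: d1:4  d2:4  d3:2  d4:2  d5:5  d6:9  d7:7  d8:3  d9:0  d10:0 → peak 9
Task 2@7: d1:4  d2:4  d3:2  d4:2  d5:5  d6:5  d7:7  d8:7  d9:0  d10:0 → peak 7
Task 2@8: d1:4  d2:4  d3:2  d4:2  d5:5  d6:5  d7:3  d8:7  d9:4  d10:0 → peak 7
Task 2@9: d1:4  d2:4  d3:2  d4:2  d5:5  d6:5  d7:3  d8:3  d9:4  d10:4 → peak 5
Best is Task 2@9, peak 5.

5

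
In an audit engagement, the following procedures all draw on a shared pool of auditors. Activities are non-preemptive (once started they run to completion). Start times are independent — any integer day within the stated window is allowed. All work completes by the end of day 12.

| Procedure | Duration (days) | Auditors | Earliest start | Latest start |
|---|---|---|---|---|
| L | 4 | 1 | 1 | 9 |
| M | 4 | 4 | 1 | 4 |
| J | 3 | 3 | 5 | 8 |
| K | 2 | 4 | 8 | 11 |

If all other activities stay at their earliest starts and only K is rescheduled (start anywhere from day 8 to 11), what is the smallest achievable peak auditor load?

K@8: d1:5  d2:5  d3:5  d4:5  d5:3  d6:3  d7:3  d8:4  d9:4  d10:0  d11:0  d12:0 → peak 5
K@9: d1:5  d2:5  d3:5  d4:5  d5:3  d6:3  d7:3  d8:0  d9:4  d10:4  d11:0  d12:0 → peak 5
K@10: d1:5  d2:5  d3:5  d4:5  d5:3  d6:3  d7:3  d8:0  d9:0  d10:4  d11:4  d12:0 → peak 5
K@11: d1:5  d2:5  d3:5  d4:5  d5:3  d6:3  d7:3  d8:0  d9:0  d10:0  d11:4  d12:4 → peak 5
Best is K@8, peak 5.

5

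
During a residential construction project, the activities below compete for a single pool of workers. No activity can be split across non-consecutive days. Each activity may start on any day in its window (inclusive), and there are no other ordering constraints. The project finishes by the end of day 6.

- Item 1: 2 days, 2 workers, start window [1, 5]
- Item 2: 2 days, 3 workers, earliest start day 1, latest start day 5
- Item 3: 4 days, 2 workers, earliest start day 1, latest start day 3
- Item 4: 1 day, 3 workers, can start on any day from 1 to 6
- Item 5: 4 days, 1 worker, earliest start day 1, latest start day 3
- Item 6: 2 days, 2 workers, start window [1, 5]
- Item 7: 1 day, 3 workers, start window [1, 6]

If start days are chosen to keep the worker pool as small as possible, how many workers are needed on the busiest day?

6

Early-start (Item 1@1, Item 2@1, Item 3@1, Item 4@1, Item 5@1, Item 6@1, Item 7@1) gives peak 16: d1:16  d2:10  d3:3  d4:3  d5:0  d6:0.
Shift Item 3→3, Item 4→3, Item 6→4, Item 7→6.
Schedule Item 1@1, Item 2@1, Item 3@3, Item 4@3, Item 5@1, Item 6@4, Item 7@6: d1:6  d2:6  d3:6  d4:5  d5:4  d6:5 — peak 6.
Total worker-days = 32 over 6 days ⇒ peak ≥ ⌈32/6⌉ = 6, so 6 is optimal.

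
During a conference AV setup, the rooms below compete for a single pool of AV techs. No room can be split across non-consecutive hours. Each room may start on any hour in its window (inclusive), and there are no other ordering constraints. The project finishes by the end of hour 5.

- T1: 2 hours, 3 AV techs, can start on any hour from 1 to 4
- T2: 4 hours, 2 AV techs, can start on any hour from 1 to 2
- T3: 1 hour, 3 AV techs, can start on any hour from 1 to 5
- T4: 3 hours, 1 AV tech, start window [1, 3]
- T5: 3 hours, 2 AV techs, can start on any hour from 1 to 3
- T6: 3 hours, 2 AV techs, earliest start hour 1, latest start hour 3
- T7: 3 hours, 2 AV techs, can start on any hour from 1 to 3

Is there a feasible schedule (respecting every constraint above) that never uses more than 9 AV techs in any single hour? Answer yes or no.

Schedule T1@1, T2@1, T3@1, T4@1, T5@2, T6@3, T7@3: h1:9  h2:8  h3:9  h4:8  h5:4 — peak 9 ≤ 9.

yes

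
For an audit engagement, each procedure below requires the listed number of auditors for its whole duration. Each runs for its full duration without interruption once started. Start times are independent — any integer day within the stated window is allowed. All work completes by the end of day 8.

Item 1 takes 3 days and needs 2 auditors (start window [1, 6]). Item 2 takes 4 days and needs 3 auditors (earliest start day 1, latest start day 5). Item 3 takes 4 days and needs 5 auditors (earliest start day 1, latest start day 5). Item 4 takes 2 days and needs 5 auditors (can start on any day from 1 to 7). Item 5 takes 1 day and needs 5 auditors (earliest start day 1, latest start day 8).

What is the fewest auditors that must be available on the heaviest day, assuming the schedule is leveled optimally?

8

Early-start (Item 1@1, Item 2@1, Item 3@1, Item 4@1, Item 5@1) gives peak 20: d1:20  d2:15  d3:10  d4:8  d5:0  d6:0  d7:0  d8:0.
Shift Item 2→3, Item 3→4, Item 5→8.
Schedule Item 1@1, Item 2@3, Item 3@4, Item 4@1, Item 5@8: d1:7  d2:7  d3:5  d4:8  d5:8  d6:8  d7:5  d8:5 — peak 8.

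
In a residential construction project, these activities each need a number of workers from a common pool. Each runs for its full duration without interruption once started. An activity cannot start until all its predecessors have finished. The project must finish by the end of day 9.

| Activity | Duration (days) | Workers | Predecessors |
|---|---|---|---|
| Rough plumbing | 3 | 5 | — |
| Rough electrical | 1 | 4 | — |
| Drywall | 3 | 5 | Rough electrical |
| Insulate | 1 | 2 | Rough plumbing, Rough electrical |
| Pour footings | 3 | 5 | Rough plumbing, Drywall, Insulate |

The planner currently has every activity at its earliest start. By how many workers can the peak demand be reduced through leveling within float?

1

Early-start peak: d1:9  d2:10  d3:10  d4:7  d5:5  d6:5  d7:5  d8:0  d9:0 ⇒ 10.
Leveled (Rough plumbing@1, Rough electrical@1, Drywall@4, Insulate@4, Pour footings@7): d1:9  d2:5  d3:5  d4:7  d5:5  d6:5  d7:5  d8:5  d9:5 ⇒ 9.
Reduction 10 − 9 = 1.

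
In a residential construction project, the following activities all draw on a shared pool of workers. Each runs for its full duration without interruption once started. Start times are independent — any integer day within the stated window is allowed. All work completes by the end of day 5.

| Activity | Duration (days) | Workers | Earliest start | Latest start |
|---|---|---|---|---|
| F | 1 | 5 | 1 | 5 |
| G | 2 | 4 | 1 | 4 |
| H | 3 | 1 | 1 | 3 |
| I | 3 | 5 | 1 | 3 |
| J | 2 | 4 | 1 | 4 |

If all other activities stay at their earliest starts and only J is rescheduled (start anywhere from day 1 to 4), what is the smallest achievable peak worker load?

J@1: d1:19  d2:14  d3:6  d4:0  d5:0 → peak 19
J@2: d1:15  d2:14  d3:10  d4:0  d5:0 → peak 15
J@3: d1:15  d2:10  d3:10  d4:4  d5:0 → peak 15
J@4: d1:15  d2:10  d3:6  d4:4  d5:4 → peak 15
Best is J@2, peak 15.

15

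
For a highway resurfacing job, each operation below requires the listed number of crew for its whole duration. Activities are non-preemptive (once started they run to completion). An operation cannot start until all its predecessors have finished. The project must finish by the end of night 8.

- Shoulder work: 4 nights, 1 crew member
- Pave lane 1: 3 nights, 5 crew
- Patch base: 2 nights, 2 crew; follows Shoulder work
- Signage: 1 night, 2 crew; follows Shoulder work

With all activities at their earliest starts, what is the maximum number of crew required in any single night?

6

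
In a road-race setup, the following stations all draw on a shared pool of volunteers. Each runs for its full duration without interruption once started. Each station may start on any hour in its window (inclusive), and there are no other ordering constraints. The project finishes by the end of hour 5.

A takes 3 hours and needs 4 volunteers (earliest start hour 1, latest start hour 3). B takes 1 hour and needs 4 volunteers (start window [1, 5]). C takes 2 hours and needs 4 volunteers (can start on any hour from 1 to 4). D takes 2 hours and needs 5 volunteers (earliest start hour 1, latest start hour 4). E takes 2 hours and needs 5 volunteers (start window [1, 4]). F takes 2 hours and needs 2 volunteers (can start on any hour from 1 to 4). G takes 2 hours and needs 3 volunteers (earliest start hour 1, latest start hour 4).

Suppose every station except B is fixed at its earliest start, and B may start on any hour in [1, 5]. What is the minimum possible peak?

23

B@1: h1:27  h2:23  h3:4  h4:0  h5:0 → peak 27
B@2: h1:23  h2:27  h3:4  h4:0  h5:0 → peak 27
B@3: h1:23  h2:23  h3:8  h4:0  h5:0 → peak 23
B@4: h1:23  h2:23  h3:4  h4:4  h5:0 → peak 23
B@5: h1:23  h2:23  h3:4  h4:0  h5:4 → peak 23
Best is B@3, peak 23.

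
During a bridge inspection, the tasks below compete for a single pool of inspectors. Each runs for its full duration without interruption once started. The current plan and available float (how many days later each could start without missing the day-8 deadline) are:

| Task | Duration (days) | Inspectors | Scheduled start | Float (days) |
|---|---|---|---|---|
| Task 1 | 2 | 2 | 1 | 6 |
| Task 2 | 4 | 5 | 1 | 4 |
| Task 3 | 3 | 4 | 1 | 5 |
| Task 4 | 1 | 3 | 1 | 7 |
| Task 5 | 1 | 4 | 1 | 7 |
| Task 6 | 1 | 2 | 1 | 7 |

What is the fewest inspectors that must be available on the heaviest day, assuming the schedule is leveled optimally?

Early-start (Task 1@1, Task 2@1, Task 3@1, Task 4@1, Task 5@1, Task 6@1) gives peak 20: d1:20  d2:11  d3:9  d4:5  d5:0  d6:0  d7:0  d8:0.
Shift Task 3→5, Task 4→5, Task 5→8, Task 6→3.
Schedule Task 1@1, Task 2@1, Task 3@5, Task 4@5, Task 5@8, Task 6@3: d1:7  d2:7  d3:7  d4:5  d5:7  d6:4  d7:4  d8:4 — peak 7.

7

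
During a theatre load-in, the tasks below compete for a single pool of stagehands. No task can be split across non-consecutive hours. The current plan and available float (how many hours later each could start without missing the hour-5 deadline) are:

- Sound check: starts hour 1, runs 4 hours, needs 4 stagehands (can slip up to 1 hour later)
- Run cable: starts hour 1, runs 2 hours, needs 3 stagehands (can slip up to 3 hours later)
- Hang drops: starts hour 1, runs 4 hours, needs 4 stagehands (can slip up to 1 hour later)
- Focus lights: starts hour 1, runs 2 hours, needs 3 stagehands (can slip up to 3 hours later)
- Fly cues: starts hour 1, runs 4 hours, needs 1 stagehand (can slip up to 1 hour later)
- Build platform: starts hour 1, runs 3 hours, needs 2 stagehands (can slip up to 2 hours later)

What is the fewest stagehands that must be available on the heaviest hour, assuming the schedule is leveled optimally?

14

Early-start (Sound check@1, Run cable@1, Hang drops@1, Focus lights@1, Fly cues@1, Build platform@1) gives peak 17: h1:17  h2:17  h3:11  h4:9  h5:0.
Shift Focus lights→3.
Schedule Sound check@1, Run cable@1, Hang drops@1, Focus lights@3, Fly cues@1, Build platform@1: h1:14  h2:14  h3:14  h4:12  h5:0 — peak 14.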